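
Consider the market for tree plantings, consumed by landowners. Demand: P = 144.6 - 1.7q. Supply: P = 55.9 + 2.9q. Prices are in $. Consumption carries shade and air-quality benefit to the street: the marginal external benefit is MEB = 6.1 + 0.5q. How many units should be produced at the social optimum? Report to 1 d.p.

Social marginal benefit = demand + MEB = 150.7 - 1.2q.
Set SMB = MC: 150.7 - 1.2q = 55.9 + 2.9q → q* = 23.1220.

q* = 23.1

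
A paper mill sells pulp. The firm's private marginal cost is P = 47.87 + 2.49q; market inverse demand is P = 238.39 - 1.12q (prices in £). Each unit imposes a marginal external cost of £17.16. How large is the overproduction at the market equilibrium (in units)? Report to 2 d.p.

4.75 units

Market equilibrium (private): 47.87 + 2.49q = 238.39 - 1.12q → q_m = 52.7756.
Social marginal cost = private MC + MEC = 65.03 + 2.49q.
Set SMC = demand: 65.03 + 2.49q = 238.39 - 1.12q → q* = 48.0222.
Gap = |52.7756 − 48.0222| = 4.7534.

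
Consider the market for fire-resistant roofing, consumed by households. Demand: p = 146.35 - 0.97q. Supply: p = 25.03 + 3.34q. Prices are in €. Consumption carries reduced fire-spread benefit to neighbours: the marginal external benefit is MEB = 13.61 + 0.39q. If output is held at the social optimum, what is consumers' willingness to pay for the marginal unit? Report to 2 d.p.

P = €112.96

Social marginal benefit = demand + MEB = 159.96 - 0.58q.
Set SMB = MC: 159.96 - 0.58q = 25.03 + 3.34q → q* = 34.4209.
Consumer price on the demand curve at q*: 146.35 − 0.97×34.4209 = 112.9617.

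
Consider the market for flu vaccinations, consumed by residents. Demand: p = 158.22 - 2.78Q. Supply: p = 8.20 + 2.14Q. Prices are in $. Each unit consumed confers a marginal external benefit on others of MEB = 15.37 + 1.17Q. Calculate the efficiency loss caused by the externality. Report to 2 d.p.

Market equilibrium (private): 8.20 + 2.14Q = 158.22 - 2.78Q → Q_m = 30.4919.
Social marginal benefit = demand + MEB = 173.59 - 1.61Q.
Set SMB = MC: 173.59 - 1.61Q = 8.20 + 2.14Q → Q* = 44.1040.
Between Q* and Q_m the wedge SMB − MC runs linearly from 0 to MEB(Q_m), so the loss is a triangle.
DWL = ½ × 13.6121 × 51.0455 = 347.4182.

DWL = $347.42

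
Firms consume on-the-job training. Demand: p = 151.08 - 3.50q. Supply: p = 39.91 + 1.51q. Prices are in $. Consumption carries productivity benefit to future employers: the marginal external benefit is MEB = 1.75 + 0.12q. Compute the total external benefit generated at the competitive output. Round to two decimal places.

$68.37

Market equilibrium (private): 39.91 + 1.51q = 151.08 - 3.50q → q_m = 22.1896.
Total external benefit = ∫₀^{q_m} (1.75 + 0.12q) dq = 1.75×22.1896 + ½×0.12×22.1896² = 68.3745.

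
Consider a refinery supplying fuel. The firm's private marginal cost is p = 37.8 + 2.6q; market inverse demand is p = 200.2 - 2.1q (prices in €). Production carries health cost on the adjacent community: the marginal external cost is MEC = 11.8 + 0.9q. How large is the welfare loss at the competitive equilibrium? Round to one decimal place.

DWL = €164.3

Market equilibrium (private): 37.8 + 2.6q = 200.2 - 2.1q → q_m = 34.5532.
Social marginal cost = private MC + MEC = 49.6 + 3.5q.
Set SMC = demand: 49.6 + 3.5q = 200.2 - 2.1q → q* = 26.8929.
The loss is the area between SMC and demand from q* to q_m; with linear curves that's a triangle of height MEC(q_m).
DWL = ½ × 7.6603 × 42.8979 = 164.3054.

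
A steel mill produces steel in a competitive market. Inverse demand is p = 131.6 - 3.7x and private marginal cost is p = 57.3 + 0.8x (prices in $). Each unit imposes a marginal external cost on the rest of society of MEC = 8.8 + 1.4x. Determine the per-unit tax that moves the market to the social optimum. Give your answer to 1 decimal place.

Social marginal cost = private MC + MEC = 66.1 + 2.2x.
Set SMC = demand: 66.1 + 2.2x = 131.6 - 3.7x → x* = 11.1017.
The Pigouvian tax equals MEC at x*: 8.8 + 1.4×11.1017 = 24.3424.

tax = $24.3 per unit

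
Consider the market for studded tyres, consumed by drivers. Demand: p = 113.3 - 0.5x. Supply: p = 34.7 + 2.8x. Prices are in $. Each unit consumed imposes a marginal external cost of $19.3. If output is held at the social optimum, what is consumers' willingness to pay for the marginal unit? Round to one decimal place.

P = $104.3

Social marginal benefit = demand − MEC = 94.0 - 0.5x.
Set SMB = MC: 94.0 - 0.5x = 34.7 + 2.8x → x* = 17.9697.
Consumer price on the demand curve at x*: 113.3 − 0.5×17.9697 = 104.3152.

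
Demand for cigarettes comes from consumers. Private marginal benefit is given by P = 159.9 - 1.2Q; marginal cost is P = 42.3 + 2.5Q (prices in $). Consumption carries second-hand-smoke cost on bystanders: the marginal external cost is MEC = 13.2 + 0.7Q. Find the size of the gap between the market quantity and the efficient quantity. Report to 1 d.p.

Market equilibrium (private): 42.3 + 2.5Q = 159.9 - 1.2Q → Q_m = 31.7838.
Social marginal benefit = demand − MEC = 146.7 - 1.9Q.
Set SMB = MC: 146.7 - 1.9Q = 42.3 + 2.5Q → Q* = 23.7273.
Gap = |31.7838 − 23.7273| = 8.0565.

8.1 units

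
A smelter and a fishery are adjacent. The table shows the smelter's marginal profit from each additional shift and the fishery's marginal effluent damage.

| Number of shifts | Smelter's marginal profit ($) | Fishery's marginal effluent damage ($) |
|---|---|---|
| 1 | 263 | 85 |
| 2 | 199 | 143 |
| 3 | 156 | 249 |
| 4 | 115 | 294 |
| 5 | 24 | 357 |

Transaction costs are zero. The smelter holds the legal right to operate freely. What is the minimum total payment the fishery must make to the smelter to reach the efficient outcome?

$295

Left alone the smelter would choose level 5 (marginal profit stays positive).
Efficient level: k* = 2 (marginal profit ≥ marginal effluent damage through 2).
The fishery must at least cover the smelter's forgone profit from cutting 5→2: 156 + 115 + 24 = 295.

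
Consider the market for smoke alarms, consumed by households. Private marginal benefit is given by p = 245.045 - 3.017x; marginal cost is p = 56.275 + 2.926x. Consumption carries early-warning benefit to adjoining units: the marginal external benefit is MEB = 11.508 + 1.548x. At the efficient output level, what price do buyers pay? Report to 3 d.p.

P = 107.562

Social marginal benefit = demand + MEB = 256.553 - 1.469x.
Set SMB = MC: 256.553 - 1.469x = 56.275 + 2.926x → x* = 45.5695.
Consumer price on the demand curve at x*: 245.045 − 3.017×45.5695 = 107.5618.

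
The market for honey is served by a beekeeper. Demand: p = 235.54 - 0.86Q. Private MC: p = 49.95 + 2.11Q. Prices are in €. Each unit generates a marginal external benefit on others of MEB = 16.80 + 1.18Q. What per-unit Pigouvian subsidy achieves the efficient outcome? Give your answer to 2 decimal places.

Social marginal cost = private MC − MEB = 33.15 + 0.93Q.
Set SMC = demand: 33.15 + 0.93Q = 235.54 - 0.86Q → Q* = 113.0670.
The Pigouvian subsidy equals MEB at Q*: 16.80 + 1.18×113.0670 = 150.2191.

subsidy = €150.22 per unit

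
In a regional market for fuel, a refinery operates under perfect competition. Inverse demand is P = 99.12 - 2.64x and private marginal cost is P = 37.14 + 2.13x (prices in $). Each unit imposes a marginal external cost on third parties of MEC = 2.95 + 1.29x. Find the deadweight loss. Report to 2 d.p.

Market equilibrium (private): 37.14 + 2.13x = 99.12 - 2.64x → x_m = 12.9937.
Social marginal cost = private MC + MEC = 40.09 + 3.42x.
Set SMC = demand: 40.09 + 3.42x = 99.12 - 2.64x → x* = 9.7409.
The welfare-loss triangle has base |x_m − x*| and height MEC(x_m) (the vertical gap between SMC and demand is zero at x* and MEC at x_m).
DWL = ½ × 3.2528 × 19.7119 = 32.0594.

DWL = $32.06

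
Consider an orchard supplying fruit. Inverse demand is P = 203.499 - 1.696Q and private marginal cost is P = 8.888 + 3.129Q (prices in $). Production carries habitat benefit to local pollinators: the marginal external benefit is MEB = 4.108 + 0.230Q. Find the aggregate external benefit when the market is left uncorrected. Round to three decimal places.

$352.776

Market equilibrium (private): 8.888 + 3.129Q = 203.499 - 1.696Q → Q_m = 40.3339.
Total external benefit = ∫₀^{Q_m} (4.108 + 0.230Q) dQ = 4.108×40.3339 + ½×0.230×40.3339² = 352.7764.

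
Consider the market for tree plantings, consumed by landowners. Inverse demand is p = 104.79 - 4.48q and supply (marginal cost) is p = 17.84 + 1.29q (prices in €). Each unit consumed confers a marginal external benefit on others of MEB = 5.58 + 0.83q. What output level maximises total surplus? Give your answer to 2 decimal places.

Social marginal benefit = demand + MEB = 110.37 - 3.65q.
Set SMB = MC: 110.37 - 3.65q = 17.84 + 1.29q → q* = 18.7308.

q* = 18.73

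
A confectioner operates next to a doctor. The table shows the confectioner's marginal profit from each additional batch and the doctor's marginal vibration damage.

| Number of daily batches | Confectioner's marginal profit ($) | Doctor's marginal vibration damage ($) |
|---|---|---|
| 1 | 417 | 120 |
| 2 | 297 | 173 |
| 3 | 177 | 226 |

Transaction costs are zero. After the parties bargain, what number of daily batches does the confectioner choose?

Bargaining reaches the level where marginal profit last exceeds marginal vibration damage.
That holds through level 2 (297 ≥ 173) but not at 3 (177 < 226).

2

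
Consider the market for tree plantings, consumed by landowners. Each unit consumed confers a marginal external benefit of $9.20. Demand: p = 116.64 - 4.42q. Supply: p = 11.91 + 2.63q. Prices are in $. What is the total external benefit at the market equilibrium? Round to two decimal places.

Market equilibrium (private): 11.91 + 2.63q = 116.64 - 4.42q → q_m = 14.8553.
Total external benefit = MEB × q_m = 9.20 × 14.8553 = 136.6688.

$136.67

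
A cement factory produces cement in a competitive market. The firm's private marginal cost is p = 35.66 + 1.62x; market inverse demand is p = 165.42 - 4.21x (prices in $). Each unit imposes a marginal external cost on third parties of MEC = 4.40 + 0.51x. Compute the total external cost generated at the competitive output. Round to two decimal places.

Market equilibrium (private): 35.66 + 1.62x = 165.42 - 4.21x → x_m = 22.2573.
Total external cost = ∫₀^{x_m} (4.40 + 0.51x) dx = 4.40×22.2573 + ½×0.51×22.2573² = 224.2559.

$224.26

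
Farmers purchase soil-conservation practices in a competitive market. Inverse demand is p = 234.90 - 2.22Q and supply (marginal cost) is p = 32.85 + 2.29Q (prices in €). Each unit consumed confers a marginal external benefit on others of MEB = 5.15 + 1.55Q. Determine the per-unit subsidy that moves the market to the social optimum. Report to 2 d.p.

Social marginal benefit = demand + MEB = 240.05 - 0.67Q.
Set SMB = MC: 240.05 - 0.67Q = 32.85 + 2.29Q → Q* = 70.0000.
The Pigouvian subsidy equals MEB at Q*: 5.15 + 1.55×70.0000 = 113.6500.

subsidy = €113.65 per unit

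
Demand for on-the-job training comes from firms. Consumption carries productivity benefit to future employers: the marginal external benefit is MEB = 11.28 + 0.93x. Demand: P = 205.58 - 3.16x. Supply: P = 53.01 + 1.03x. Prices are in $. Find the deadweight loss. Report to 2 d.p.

Market equilibrium (private): 53.01 + 1.03x = 205.58 - 3.16x → x_m = 36.4129.
Social marginal benefit = demand + MEB = 216.86 - 2.23x.
Set SMB = MC: 216.86 - 2.23x = 53.01 + 1.03x → x* = 50.2607.
Height of the DWL triangle at x_m is SMB(x_m) − MC(x_m) = MEB(x_m) = 45.1440.
DWL = ½ × 13.8478 × 45.1440 = 312.5725.

DWL = $312.57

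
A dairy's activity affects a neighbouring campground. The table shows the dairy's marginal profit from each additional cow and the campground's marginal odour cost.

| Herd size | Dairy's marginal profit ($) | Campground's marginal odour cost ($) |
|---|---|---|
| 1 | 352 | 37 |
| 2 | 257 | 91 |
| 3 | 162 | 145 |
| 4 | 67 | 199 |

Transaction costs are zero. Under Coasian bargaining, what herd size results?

Bargaining reaches the level where marginal profit last exceeds marginal odour cost.
That holds through level 3 (162 ≥ 145) but not at 4 (67 < 199).

3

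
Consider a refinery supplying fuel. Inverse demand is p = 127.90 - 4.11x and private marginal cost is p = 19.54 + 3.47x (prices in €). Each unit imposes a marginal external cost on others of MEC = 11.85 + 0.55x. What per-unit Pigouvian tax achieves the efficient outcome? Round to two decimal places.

tax = €18.38 per unit

Social marginal cost = private MC + MEC = 31.39 + 4.02x.
Set SMC = demand: 31.39 + 4.02x = 127.90 - 4.11x → x* = 11.8708.
The Pigouvian tax equals MEC at x*: 11.85 + 0.55×11.8708 = 18.3789.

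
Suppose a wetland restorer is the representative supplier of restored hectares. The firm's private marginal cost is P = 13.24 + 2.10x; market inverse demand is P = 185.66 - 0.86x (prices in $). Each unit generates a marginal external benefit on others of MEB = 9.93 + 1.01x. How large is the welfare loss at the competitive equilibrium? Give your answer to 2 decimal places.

Market equilibrium (private): 13.24 + 2.10x = 185.66 - 0.86x → x_m = 58.2500.
Social marginal cost = private MC − MEB = 3.31 + 1.09x.
Set SMC = demand: 3.31 + 1.09x = 185.66 - 0.86x → x* = 93.5128.
The welfare-loss triangle has base |x_m − x*| and height MEB(x_m) (the vertical gap between SMC and demand is zero at x* and MEB at x_m).
DWL = ½ × 35.2628 × 68.7625 = 1212.3791.

DWL = $1212.38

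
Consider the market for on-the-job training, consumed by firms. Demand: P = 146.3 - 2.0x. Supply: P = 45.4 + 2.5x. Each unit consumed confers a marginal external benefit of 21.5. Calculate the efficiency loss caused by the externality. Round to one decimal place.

DWL = 51.4

Market equilibrium (private): 45.4 + 2.5x = 146.3 - 2.0x → x_m = 22.4222.
Social marginal benefit = demand + MEB = 167.8 - 2.0x.
Set SMB = MC: 167.8 - 2.0x = 45.4 + 2.5x → x* = 27.2000.
The loss is the area between SMB and MC from x* to x_m; with linear curves that's a triangle of height MEB(x_m).
DWL = ½ × 4.7778 × 21.5000 = 51.3614.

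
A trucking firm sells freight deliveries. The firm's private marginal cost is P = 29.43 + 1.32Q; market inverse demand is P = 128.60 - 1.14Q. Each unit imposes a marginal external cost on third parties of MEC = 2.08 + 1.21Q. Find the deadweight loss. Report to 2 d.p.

Market equilibrium (private): 29.43 + 1.32Q = 128.60 - 1.14Q → Q_m = 40.3130.
Social marginal cost = private MC + MEC = 31.51 + 2.53Q.
Set SMC = demand: 31.51 + 2.53Q = 128.60 - 1.14Q → Q* = 26.4550.
The loss is the area between SMC and demand from Q* to Q_m; with linear curves that's a triangle of height MEC(Q_m).
DWL = ½ × 13.8580 × 50.8587 = 352.3999.

DWL = 352.40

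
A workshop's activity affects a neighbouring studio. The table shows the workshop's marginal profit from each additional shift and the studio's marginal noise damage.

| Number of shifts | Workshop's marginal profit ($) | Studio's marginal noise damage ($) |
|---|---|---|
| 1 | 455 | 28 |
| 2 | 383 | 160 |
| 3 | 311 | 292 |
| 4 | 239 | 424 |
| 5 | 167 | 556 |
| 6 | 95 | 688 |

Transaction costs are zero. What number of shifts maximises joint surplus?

3

Bargaining reaches the level where marginal profit last exceeds marginal noise damage.
That holds through level 3 (311 ≥ 292) but not at 4 (239 < 424).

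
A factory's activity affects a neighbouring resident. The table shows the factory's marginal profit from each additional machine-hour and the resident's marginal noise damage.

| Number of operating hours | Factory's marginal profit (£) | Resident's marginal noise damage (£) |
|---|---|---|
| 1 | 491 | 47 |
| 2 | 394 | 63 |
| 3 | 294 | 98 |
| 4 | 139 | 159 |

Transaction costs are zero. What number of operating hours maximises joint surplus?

3

Bargaining reaches the level where marginal profit last exceeds marginal noise damage.
That holds through level 3 (294 ≥ 98) but not at 4 (139 < 159).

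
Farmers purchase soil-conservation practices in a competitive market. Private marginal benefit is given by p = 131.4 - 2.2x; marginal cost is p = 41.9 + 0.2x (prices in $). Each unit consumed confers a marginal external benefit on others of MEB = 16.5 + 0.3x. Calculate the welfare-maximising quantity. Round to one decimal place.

x* = 50.5

Social marginal benefit = demand + MEB = 147.9 - 1.9x.
Set SMB = MC: 147.9 - 1.9x = 41.9 + 0.2x → x* = 50.4762.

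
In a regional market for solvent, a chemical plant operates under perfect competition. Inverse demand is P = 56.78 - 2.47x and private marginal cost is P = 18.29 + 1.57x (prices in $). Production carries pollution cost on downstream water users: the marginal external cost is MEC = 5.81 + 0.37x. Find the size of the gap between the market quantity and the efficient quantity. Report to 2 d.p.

Market equilibrium (private): 18.29 + 1.57x = 56.78 - 2.47x → x_m = 9.5272.
Social marginal cost = private MC + MEC = 24.10 + 1.94x.
Set SMC = demand: 24.10 + 1.94x = 56.78 - 2.47x → x* = 7.4104.
Gap = |9.5272 − 7.4104| = 2.1168.

2.12 units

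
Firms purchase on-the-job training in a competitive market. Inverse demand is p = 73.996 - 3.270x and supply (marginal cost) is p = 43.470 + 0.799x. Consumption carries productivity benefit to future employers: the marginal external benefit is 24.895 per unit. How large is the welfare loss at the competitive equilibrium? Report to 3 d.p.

Market equilibrium (private): 43.470 + 0.799x = 73.996 - 3.270x → x_m = 7.5021.
Social marginal benefit = demand + MEB = 98.891 - 3.270x.
Set SMB = MC: 98.891 - 3.270x = 43.470 + 0.799x → x* = 13.6203.
The loss is the area between SMB and MC from x* to x_m; with linear curves that's a triangle of height MEB(x_m).
DWL = ½ × 6.1182 × 24.8950 = 76.1563.

DWL = 76.156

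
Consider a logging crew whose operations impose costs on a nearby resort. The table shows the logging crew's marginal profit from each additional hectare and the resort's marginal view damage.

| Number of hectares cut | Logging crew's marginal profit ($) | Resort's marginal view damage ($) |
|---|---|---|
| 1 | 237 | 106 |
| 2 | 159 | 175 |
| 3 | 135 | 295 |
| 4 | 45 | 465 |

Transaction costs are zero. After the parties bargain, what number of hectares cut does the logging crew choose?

1

Bargaining reaches the level where marginal profit last exceeds marginal view damage.
That holds through level 1 (237 ≥ 106) but not at 2 (159 < 175).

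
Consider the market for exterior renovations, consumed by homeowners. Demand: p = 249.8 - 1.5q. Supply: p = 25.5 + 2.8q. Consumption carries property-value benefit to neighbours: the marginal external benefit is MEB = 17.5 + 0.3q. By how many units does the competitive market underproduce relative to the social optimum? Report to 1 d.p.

8.3 units

Market equilibrium (private): 25.5 + 2.8q = 249.8 - 1.5q → q_m = 52.1628.
Social marginal benefit = demand + MEB = 267.3 - 1.2q.
Set SMB = MC: 267.3 - 1.2q = 25.5 + 2.8q → q* = 60.4500.
Gap = |52.1628 − 60.4500| = 8.2872.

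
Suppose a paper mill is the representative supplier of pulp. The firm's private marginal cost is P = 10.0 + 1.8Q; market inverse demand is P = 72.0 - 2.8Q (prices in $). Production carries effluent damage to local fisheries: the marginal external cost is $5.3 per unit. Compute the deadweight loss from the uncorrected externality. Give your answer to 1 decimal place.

DWL = $3.1

Market equilibrium (private): 10.0 + 1.8Q = 72.0 - 2.8Q → Q_m = 13.4783.
Social marginal cost = private MC + MEC = 15.3 + 1.8Q.
Set SMC = demand: 15.3 + 1.8Q = 72.0 - 2.8Q → Q* = 12.3261.
The welfare-loss triangle has base |Q_m − Q*| and height MEC(Q_m) (the vertical gap between SMC and demand is zero at Q* and MEC at Q_m).
DWL = ½ × 1.1522 × 5.3000 = 3.0533.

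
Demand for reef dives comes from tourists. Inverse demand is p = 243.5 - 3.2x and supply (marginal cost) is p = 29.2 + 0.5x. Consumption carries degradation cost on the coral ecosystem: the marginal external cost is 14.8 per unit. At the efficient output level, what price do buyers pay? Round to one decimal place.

Social marginal benefit = demand − MEC = 228.7 - 3.2x.
Set SMB = MC: 228.7 - 3.2x = 29.2 + 0.5x → x* = 53.9189.
Consumer price on the demand curve at x*: 243.5 − 3.2×53.9189 = 70.9595.

P = 71.0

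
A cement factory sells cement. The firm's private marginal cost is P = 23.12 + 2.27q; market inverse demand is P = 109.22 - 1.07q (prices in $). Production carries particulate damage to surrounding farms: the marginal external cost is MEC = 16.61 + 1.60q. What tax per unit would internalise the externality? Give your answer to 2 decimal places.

tax = $39.12 per unit

Social marginal cost = private MC + MEC = 39.73 + 3.87q.
Set SMC = demand: 39.73 + 3.87q = 109.22 - 1.07q → q* = 14.0668.
The Pigouvian tax equals MEC at q*: 16.61 + 1.60×14.0668 = 39.1169.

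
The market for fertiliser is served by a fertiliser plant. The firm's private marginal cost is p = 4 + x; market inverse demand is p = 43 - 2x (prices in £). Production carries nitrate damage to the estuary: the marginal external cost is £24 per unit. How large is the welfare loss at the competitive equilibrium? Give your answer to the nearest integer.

Market equilibrium (private): 4 + x = 43 - 2x → x_m = 13.0000.
Social marginal cost = private MC + MEC = 28 + x.
Set SMC = demand: 28 + x = 43 - 2x → x* = 5.0000.
Between x* and x_m the wedge SMC − demand runs linearly from 0 to MEC(x_m), so the loss is a triangle.
DWL = ½ × 8.0000 × 24.0000 = 96.0000.

DWL = £96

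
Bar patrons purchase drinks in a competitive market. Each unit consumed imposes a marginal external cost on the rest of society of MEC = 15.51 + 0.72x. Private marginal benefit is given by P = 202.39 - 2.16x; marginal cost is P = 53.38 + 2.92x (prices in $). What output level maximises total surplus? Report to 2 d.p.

x* = 23.02

Social marginal benefit = demand − MEC = 186.88 - 2.88x.
Set SMB = MC: 186.88 - 2.88x = 53.38 + 2.92x → x* = 23.0172.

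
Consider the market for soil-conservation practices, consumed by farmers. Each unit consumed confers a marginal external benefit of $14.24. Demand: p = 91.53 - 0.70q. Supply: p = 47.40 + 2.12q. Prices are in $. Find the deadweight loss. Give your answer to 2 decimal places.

Market equilibrium (private): 47.40 + 2.12q = 91.53 - 0.70q → q_m = 15.6489.
Social marginal benefit = demand + MEB = 105.77 - 0.70q.
Set SMB = MC: 105.77 - 0.70q = 47.40 + 2.12q → q* = 20.6986.
Height of the DWL triangle at q_m is SMB(q_m) − MC(q_m) = MEB(q_m) = 14.2400.
DWL = ½ × 5.0497 × 14.2400 = 35.9539.

DWL = $35.95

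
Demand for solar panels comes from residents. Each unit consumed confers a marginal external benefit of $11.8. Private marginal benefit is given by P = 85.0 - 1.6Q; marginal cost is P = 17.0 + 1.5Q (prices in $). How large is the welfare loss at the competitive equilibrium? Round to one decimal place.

Market equilibrium (private): 17.0 + 1.5Q = 85.0 - 1.6Q → Q_m = 21.9355.
Social marginal benefit = demand + MEB = 96.8 - 1.6Q.
Set SMB = MC: 96.8 - 1.6Q = 17.0 + 1.5Q → Q* = 25.7419.
The loss is the area between SMB and MC from Q* to Q_m; with linear curves that's a triangle of height MEB(Q_m).
DWL = ½ × 3.8064 × 11.8000 = 22.4578.

DWL = $22.5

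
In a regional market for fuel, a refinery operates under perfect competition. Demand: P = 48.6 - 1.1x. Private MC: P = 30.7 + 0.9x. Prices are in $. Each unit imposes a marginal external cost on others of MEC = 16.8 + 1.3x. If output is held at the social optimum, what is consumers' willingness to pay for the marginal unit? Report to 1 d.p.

P = $48.2

Social marginal cost = private MC + MEC = 47.5 + 2.2x.
Set SMC = demand: 47.5 + 2.2x = 48.6 - 1.1x → x* = 0.3333.
Consumer price on the demand curve at x*: 48.6 − 1.1×0.3333 = 48.2334.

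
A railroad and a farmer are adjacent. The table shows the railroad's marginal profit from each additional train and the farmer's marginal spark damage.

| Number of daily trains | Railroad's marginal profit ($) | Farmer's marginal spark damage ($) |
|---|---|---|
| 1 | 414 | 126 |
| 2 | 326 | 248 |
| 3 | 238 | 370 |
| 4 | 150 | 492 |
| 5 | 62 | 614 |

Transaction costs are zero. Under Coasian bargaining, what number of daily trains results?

Bargaining reaches the level where marginal profit last exceeds marginal spark damage.
That holds through level 2 (326 ≥ 248) but not at 3 (238 < 370).

2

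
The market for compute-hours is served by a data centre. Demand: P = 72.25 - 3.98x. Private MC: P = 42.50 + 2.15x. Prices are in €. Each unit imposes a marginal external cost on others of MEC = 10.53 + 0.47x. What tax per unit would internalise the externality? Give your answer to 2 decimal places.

Social marginal cost = private MC + MEC = 53.03 + 2.62x.
Set SMC = demand: 53.03 + 2.62x = 72.25 - 3.98x → x* = 2.9121.
The Pigouvian tax equals MEC at x*: 10.53 + 0.47×2.9121 = 11.8987.

tax = €11.90 per unit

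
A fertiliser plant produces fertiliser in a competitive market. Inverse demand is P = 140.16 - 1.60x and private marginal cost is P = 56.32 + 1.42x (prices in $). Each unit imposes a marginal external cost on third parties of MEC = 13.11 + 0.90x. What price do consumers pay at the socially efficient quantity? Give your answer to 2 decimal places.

Social marginal cost = private MC + MEC = 69.43 + 2.32x.
Set SMC = demand: 69.43 + 2.32x = 140.16 - 1.60x → x* = 18.0434.
Consumer price on the demand curve at x*: 140.16 − 1.60×18.0434 = 111.2906.

P = $111.29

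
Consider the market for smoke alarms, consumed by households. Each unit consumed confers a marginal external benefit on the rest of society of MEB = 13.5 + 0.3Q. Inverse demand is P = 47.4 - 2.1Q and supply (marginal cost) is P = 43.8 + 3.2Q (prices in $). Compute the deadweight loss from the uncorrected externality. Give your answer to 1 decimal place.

Market equilibrium (private): 43.8 + 3.2Q = 47.4 - 2.1Q → Q_m = 0.6792.
Social marginal benefit = demand + MEB = 60.9 - 1.8Q.
Set SMB = MC: 60.9 - 1.8Q = 43.8 + 3.2Q → Q* = 3.4200.
The welfare-loss triangle has base |Q_m − Q*| and height MEB(Q_m) (the vertical gap between SMB and MC is zero at Q* and MEB at Q_m).
DWL = ½ × 2.7408 × 13.7038 = 18.7797.

DWL = $18.8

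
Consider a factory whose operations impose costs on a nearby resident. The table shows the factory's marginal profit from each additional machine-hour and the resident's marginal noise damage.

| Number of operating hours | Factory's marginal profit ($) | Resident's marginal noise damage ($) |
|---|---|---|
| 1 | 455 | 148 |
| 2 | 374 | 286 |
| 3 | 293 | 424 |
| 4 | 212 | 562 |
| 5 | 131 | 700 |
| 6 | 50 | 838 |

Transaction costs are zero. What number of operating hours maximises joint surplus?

Bargaining reaches the level where marginal profit last exceeds marginal noise damage.
That holds through level 2 (374 ≥ 286) but not at 3 (293 < 424).

2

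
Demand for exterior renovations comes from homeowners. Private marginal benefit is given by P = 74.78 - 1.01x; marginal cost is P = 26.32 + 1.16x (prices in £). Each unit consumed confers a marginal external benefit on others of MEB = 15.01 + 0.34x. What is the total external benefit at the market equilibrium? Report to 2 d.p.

£419.98

Market equilibrium (private): 26.32 + 1.16x = 74.78 - 1.01x → x_m = 22.3318.
Total external benefit = ∫₀^{x_m} (15.01 + 0.34x) dx = 15.01×22.3318 + ½×0.34×22.3318² = 419.9809.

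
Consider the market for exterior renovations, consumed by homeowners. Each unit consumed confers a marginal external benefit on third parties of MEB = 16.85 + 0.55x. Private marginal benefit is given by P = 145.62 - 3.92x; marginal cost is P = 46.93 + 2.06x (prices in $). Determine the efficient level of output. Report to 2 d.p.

x* = 21.28

Social marginal benefit = demand + MEB = 162.47 - 3.37x.
Set SMB = MC: 162.47 - 3.37x = 46.93 + 2.06x → x* = 21.2781.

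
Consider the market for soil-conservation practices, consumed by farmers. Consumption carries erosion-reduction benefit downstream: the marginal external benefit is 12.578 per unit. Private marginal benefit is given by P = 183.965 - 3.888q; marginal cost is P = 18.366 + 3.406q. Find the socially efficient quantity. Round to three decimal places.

q* = 24.428

Social marginal benefit = demand + MEB = 196.543 - 3.888q.
Set SMB = MC: 196.543 - 3.888q = 18.366 + 3.406q → q* = 24.4279.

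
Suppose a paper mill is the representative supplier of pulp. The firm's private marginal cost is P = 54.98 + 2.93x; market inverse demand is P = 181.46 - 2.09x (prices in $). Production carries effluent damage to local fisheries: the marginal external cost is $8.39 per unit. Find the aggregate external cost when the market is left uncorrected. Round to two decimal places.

$211.39

Market equilibrium (private): 54.98 + 2.93x = 181.46 - 2.09x → x_m = 25.1952.
Total external cost = MEC × x_m = 8.39 × 25.1952 = 211.3877.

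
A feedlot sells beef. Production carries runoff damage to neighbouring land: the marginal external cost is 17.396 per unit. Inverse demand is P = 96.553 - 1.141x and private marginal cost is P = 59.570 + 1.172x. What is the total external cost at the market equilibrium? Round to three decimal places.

278.148

Market equilibrium (private): 59.570 + 1.172x = 96.553 - 1.141x → x_m = 15.9892.
Total external cost = MEC × x_m = 17.396 × 15.9892 = 278.1481.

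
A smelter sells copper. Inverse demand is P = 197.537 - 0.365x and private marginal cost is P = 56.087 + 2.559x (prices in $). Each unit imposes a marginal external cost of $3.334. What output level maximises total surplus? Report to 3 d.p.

Social marginal cost = private MC + MEC = 59.421 + 2.559x.
Set SMC = demand: 59.421 + 2.559x = 197.537 - 0.365x → x* = 47.2353.

x* = 47.235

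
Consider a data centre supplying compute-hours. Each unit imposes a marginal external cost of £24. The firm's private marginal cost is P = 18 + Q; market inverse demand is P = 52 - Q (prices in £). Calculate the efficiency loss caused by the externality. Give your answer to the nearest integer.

Market equilibrium (private): 18 + Q = 52 - Q → Q_m = 17.0000.
Social marginal cost = private MC + MEC = 42 + Q.
Set SMC = demand: 42 + Q = 52 - Q → Q* = 5.0000.
The welfare-loss triangle has base |Q_m − Q*| and height MEC(Q_m) (the vertical gap between SMC and demand is zero at Q* and MEC at Q_m).
DWL = ½ × 12.0000 × 24.0000 = 144.0000.

DWL = £144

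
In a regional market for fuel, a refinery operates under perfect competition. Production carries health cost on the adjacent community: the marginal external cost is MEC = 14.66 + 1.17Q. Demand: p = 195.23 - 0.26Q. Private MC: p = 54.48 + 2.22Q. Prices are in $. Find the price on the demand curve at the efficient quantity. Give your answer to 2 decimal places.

Social marginal cost = private MC + MEC = 69.14 + 3.39Q.
Set SMC = demand: 69.14 + 3.39Q = 195.23 - 0.26Q → Q* = 34.5452.
Consumer price on the demand curve at Q*: 195.23 − 0.26×34.5452 = 186.2482.

P = $186.25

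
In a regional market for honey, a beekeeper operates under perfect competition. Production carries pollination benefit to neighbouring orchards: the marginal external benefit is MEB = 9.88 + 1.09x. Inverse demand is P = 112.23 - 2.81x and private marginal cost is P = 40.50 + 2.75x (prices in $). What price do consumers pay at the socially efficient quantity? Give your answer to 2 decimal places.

P = $60.93

Social marginal cost = private MC − MEB = 30.62 + 1.66x.
Set SMC = demand: 30.62 + 1.66x = 112.23 - 2.81x → x* = 18.2573.
Consumer price on the demand curve at x*: 112.23 − 2.81×18.2573 = 60.9270.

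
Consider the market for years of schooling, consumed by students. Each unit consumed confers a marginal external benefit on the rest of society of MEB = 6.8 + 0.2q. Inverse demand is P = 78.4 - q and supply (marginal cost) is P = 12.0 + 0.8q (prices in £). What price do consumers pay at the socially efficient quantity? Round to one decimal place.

Social marginal benefit = demand + MEB = 85.2 - 0.8q.
Set SMB = MC: 85.2 - 0.8q = 12.0 + 0.8q → q* = 45.7500.
Consumer price on the demand curve at q*: 78.4 − 1.0×45.7500 = 32.6500.

P = £32.7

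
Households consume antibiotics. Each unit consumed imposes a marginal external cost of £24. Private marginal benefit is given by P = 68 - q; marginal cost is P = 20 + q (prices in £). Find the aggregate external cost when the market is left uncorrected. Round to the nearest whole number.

Market equilibrium (private): 20 + q = 68 - q → q_m = 24.0000.
Total external cost = MEC × q_m = 24 × 24.0000 = 576.0000.

£576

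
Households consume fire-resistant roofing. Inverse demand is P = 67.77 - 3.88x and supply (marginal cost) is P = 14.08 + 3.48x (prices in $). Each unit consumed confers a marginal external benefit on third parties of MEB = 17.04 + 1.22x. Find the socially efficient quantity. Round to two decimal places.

Social marginal benefit = demand + MEB = 84.81 - 2.66x.
Set SMB = MC: 84.81 - 2.66x = 14.08 + 3.48x → x* = 11.5195.

x* = 11.52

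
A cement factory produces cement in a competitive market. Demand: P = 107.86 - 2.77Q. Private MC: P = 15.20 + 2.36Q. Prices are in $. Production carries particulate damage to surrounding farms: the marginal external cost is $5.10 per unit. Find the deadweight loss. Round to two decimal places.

Market equilibrium (private): 15.20 + 2.36Q = 107.86 - 2.77Q → Q_m = 18.0624.
Social marginal cost = private MC + MEC = 20.30 + 2.36Q.
Set SMC = demand: 20.30 + 2.36Q = 107.86 - 2.77Q → Q* = 17.0682.
Height of the DWL triangle at Q_m is SMC(Q_m) − demand(Q_m) = MEC(Q_m) = 5.1000.
DWL = ½ × 0.9942 × 5.1000 = 2.5352.

DWL = $2.54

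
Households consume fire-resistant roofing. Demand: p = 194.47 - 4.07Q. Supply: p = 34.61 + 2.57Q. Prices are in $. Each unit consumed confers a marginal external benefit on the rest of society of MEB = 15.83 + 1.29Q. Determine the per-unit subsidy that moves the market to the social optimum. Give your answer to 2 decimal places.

Social marginal benefit = demand + MEB = 210.30 - 2.78Q.
Set SMB = MC: 210.30 - 2.78Q = 34.61 + 2.57Q → Q* = 32.8393.
The Pigouvian subsidy equals MEB at Q*: 15.83 + 1.29×32.8393 = 58.1927.

subsidy = $58.19 per unit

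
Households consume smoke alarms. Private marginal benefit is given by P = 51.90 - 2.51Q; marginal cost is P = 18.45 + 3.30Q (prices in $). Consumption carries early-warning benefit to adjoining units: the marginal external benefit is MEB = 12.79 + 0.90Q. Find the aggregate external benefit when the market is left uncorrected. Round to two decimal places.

Market equilibrium (private): 18.45 + 3.30Q = 51.90 - 2.51Q → Q_m = 5.7573.
Total external benefit = ∫₀^{Q_m} (12.79 + 0.90Q) dQ = 12.79×5.7573 + ½×0.90×5.7573² = 88.5518.

$88.55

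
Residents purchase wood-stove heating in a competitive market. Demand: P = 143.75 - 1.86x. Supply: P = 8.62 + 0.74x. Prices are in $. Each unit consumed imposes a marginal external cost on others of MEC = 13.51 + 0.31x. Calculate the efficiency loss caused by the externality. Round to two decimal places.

Market equilibrium (private): 8.62 + 0.74x = 143.75 - 1.86x → x_m = 51.9731.
Social marginal benefit = demand − MEC = 130.24 - 2.17x.
Set SMB = MC: 130.24 - 2.17x = 8.62 + 0.74x → x* = 41.7938.
Height of the DWL triangle at x_m is MC(x_m) − SMB(x_m) = MEC(x_m) = 29.6217.
DWL = ½ × 10.1793 × 29.6217 = 150.7641.

DWL = $150.76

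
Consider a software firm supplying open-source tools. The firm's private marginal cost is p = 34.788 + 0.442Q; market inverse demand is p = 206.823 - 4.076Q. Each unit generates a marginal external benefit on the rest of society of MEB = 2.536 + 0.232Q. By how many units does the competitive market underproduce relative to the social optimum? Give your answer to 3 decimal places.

Market equilibrium (private): 34.788 + 0.442Q = 206.823 - 4.076Q → Q_m = 38.0777.
Social marginal cost = private MC − MEB = 32.252 + 0.210Q.
Set SMC = demand: 32.252 + 0.210Q = 206.823 - 4.076Q → Q* = 40.7305.
Gap = |38.0777 − 40.7305| = 2.6528.

2.653 units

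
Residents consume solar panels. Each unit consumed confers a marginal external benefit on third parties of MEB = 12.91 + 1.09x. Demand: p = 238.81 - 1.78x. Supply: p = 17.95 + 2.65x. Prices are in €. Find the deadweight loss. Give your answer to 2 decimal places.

Market equilibrium (private): 17.95 + 2.65x = 238.81 - 1.78x → x_m = 49.8555.
Social marginal benefit = demand + MEB = 251.72 - 0.69x.
Set SMB = MC: 251.72 - 0.69x = 17.95 + 2.65x → x* = 69.9910.
Between x* and x_m the wedge SMB − MC runs linearly from 0 to MEB(x_m), so the loss is a triangle.
DWL = ½ × 20.1355 × 67.2525 = 677.0814.

DWL = €677.08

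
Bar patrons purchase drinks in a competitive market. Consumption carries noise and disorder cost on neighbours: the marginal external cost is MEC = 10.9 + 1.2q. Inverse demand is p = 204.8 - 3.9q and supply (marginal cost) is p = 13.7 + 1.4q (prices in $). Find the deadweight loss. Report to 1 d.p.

DWL = $225.7

Market equilibrium (private): 13.7 + 1.4q = 204.8 - 3.9q → q_m = 36.0566.
Social marginal benefit = demand − MEC = 193.9 - 5.1q.
Set SMB = MC: 193.9 - 5.1q = 13.7 + 1.4q → q* = 27.7231.
Height of the DWL triangle at q_m is MC(q_m) − SMB(q_m) = MEC(q_m) = 54.1679.
DWL = ½ × 8.3335 × 54.1679 = 225.7041.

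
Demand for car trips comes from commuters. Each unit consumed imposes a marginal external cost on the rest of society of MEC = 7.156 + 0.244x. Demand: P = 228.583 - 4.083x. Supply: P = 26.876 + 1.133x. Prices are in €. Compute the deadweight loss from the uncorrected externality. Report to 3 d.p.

DWL = €25.209

Market equilibrium (private): 26.876 + 1.133x = 228.583 - 4.083x → x_m = 38.6708.
Social marginal benefit = demand − MEC = 221.427 - 4.327x.
Set SMB = MC: 221.427 - 4.327x = 26.876 + 1.133x → x* = 35.6321.
Height of the DWL triangle at x_m is MC(x_m) − SMB(x_m) = MEC(x_m) = 16.5917.
DWL = ½ × 3.0387 × 16.5917 = 25.2086.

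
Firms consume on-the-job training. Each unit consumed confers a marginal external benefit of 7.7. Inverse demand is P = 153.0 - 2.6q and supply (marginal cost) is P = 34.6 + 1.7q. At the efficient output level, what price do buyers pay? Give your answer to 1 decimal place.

Social marginal benefit = demand + MEB = 160.7 - 2.6q.
Set SMB = MC: 160.7 - 2.6q = 34.6 + 1.7q → q* = 29.3256.
Consumer price on the demand curve at q*: 153.0 − 2.6×29.3256 = 76.7534.

P = 76.8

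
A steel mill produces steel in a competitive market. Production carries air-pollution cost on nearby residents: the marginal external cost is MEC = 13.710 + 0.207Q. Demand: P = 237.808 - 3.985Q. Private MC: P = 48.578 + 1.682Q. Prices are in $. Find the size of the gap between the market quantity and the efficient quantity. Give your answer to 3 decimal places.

Market equilibrium (private): 48.578 + 1.682Q = 237.808 - 3.985Q → Q_m = 33.3916.
Social marginal cost = private MC + MEC = 62.288 + 1.889Q.
Set SMC = demand: 62.288 + 1.889Q = 237.808 - 3.985Q → Q* = 29.8808.
Gap = |33.3916 − 29.8808| = 3.5108.

3.511 units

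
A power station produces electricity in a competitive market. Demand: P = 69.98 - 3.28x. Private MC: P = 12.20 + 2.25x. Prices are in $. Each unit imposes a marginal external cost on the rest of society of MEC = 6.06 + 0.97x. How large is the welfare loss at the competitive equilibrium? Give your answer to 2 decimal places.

DWL = $20.18

Market equilibrium (private): 12.20 + 2.25x = 69.98 - 3.28x → x_m = 10.4485.
Social marginal cost = private MC + MEC = 18.26 + 3.22x.
Set SMC = demand: 18.26 + 3.22x = 69.98 - 3.28x → x* = 7.9569.
Between x* and x_m the wedge SMC − demand runs linearly from 0 to MEC(x_m), so the loss is a triangle.
DWL = ½ × 2.4916 × 16.1950 = 20.1757.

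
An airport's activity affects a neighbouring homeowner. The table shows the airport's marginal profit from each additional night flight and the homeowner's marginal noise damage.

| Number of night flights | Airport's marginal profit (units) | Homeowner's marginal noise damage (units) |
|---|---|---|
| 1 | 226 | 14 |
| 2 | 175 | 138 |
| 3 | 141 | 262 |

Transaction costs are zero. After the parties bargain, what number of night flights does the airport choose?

Bargaining reaches the level where marginal profit last exceeds marginal noise damage.
That holds through level 2 (175 ≥ 138) but not at 3 (141 < 262).

2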